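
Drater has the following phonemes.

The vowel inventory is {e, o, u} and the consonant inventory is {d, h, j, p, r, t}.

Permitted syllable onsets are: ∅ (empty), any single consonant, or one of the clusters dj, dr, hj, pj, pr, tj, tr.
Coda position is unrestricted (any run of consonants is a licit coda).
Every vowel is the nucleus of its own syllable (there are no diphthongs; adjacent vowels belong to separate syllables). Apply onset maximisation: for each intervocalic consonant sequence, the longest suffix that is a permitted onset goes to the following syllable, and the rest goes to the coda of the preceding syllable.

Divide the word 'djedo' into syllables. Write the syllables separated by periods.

dje.do

Nuclei (vowels): e, o → 2 syllables.
Between /e/ (V1) and /o/ (V2): just /d/ — single C goes to the following onset.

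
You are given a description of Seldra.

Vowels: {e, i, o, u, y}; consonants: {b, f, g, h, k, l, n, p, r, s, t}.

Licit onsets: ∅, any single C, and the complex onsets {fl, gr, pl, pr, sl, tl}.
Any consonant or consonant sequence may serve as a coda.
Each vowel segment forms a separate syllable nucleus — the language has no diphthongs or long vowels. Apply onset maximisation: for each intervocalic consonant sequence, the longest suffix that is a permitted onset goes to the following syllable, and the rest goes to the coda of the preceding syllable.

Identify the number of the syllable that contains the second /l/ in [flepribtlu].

Nuclei (vowels): e, i, u → 3 syllables.
Between /e/ (V1) and /i/ (V2): cluster /pr/ — /pr/ is itself a permitted onset, so the whole cluster goes right; preceding coda = ∅.
Between /i/ (V2) and /u/ (V3): cluster /btl/ — the longest permitted-onset suffix is /tl/; onset = /tl/, preceding coda = /b/.
Putting it together: fle.prib.tlu.
The second /l/ is in the onset of syllable 3 (/tlu/).

3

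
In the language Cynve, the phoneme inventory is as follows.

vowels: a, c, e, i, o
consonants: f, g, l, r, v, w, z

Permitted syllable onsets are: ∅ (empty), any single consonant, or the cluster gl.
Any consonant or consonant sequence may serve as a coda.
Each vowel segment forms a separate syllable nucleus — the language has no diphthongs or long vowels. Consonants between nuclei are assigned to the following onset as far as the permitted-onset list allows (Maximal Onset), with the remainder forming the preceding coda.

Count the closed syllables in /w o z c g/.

1

The vowels are o, c — 2 nuclei, so 2 syllables.
Between /o/ (V1) and /c/ (V2): /z/ → onset of the next syllable (single consonants are always licit onsets).
Syllabification: wo.zcg.
Classifying each syllable: /wo/ (open), /zcg/ (closed).
Closed syllables: 1.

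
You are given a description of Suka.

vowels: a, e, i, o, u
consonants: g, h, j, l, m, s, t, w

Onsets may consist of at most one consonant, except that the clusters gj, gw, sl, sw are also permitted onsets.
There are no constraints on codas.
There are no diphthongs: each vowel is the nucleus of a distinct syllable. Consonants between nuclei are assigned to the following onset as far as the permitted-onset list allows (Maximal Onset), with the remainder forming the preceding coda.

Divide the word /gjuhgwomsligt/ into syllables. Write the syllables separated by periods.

The vowels are u, o, i — 3 nuclei, so 3 syllables.
/u…o/ gap (V1→V2): cluster /hgw/ — the longest permitted-onset suffix is /gw/; onset = /gw/, preceding coda = /h/.
/o…i/ gap (V2→V3): /msl/ splits as /m/ + /sl/ (/sl/ is the longest suffix that is a licit onset).

gjuh.gwom.sligt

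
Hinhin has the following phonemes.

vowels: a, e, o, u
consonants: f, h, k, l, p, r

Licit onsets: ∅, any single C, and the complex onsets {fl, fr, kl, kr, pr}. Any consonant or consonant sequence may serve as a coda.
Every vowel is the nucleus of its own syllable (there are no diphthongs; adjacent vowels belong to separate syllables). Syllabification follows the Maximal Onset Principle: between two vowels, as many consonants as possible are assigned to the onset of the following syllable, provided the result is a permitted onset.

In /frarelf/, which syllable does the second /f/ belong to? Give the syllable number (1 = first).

Vowels present: a, e; each is a nucleus, giving 2 syllables.
V1 /a/ – V2 /e/: just /r/ — single C goes to the following onset.
Result: fra.relf.
The second /f/ is in the coda of syllable 2 (/relf/).

2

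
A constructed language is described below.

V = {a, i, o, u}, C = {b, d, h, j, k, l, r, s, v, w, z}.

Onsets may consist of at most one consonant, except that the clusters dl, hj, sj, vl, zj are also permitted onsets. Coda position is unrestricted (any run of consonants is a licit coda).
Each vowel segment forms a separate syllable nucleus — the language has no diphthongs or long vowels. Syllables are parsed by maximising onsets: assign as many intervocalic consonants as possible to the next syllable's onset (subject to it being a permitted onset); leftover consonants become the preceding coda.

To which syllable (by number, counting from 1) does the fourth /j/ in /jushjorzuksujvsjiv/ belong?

Nuclei (vowels): u, o, u, u, i → 5 syllables.
σ1/σ2 boundary: /shj/ — longest licit onset from the right is /hj/, leaving /s/ as coda.
σ2/σ3 boundary: /rz/; trying suffixes from longest down, /z/ is the first permitted one, so coda /r/ | onset /z/.
σ3/σ4 boundary: /ks/ splits as /k/ + /s/ (/s/ is the longest suffix that is a licit onset).
σ4/σ5 boundary: /jvsj/ — longest licit onset from the right is /sj/, leaving /jv/ as coda.
So the parse is jus.hjor.zuk.sujv.sjiv.
The fourth /j/ is in the onset of syllable 5 (/sjiv/).

5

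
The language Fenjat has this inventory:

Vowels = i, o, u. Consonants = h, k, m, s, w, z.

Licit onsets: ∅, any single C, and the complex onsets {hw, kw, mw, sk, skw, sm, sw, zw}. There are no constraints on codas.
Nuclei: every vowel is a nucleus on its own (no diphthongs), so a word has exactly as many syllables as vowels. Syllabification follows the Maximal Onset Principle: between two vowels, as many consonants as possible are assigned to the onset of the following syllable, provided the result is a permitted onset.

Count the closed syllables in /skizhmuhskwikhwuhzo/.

4

The vowels are i, u, i, u, o — 5 nuclei, so 5 syllables.
Between /i/ (V1) and /u/ (V2): /zhm/ — longest licit onset from the right is /m/, leaving /zh/ as coda.
Between /u/ (V2) and /i/ (V3): cluster /hskw/ — the longest permitted-onset suffix is /skw/; onset = /skw/, preceding coda = /h/.
Between /i/ (V3) and /u/ (V4): /khw/ splits as /k/ + /hw/ (/hw/ is the longest suffix that is a licit onset).
Between /u/ (V4) and /o/ (V5): /hz/ splits as /h/ + /z/ (/z/ is the longest suffix that is a licit onset).
Syllabification: skizh.muh.skwik.hwuh.zo.
Classifying each syllable: /skizh/ (closed), /muh/ (closed), /skwik/ (closed), /hwuh/ (closed), /zo/ (open).
Closed syllables: 4.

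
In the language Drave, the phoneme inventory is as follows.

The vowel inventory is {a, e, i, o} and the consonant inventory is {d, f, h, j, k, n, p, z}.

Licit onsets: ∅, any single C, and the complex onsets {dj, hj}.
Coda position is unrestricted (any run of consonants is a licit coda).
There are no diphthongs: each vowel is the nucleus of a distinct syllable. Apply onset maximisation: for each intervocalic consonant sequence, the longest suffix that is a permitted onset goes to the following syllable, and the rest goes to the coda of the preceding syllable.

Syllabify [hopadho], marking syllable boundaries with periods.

ho.pad.ho

Nuclei (vowels): o, a, o → 3 syllables.
σ1/σ2 boundary: just /p/ — single C goes to the following onset.
σ2/σ3 boundary: cluster /dh/ — the longest permitted-onset suffix is /h/; onset = /h/, preceding coda = /d/.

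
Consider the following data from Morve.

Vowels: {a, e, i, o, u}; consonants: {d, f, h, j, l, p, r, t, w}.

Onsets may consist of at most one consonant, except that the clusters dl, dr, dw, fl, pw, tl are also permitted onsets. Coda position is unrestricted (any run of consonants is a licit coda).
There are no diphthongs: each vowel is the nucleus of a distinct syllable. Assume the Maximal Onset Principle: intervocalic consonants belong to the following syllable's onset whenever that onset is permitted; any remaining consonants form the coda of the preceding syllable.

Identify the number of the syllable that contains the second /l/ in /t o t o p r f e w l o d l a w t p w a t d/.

5

Vowels present: o, o, e, o, a, a; each is a nucleus, giving 6 syllables.
/o…o/ gap (V1→V2): just /t/ — single C goes to the following onset.
/o…e/ gap (V2→V3): cluster /prf/ — the longest permitted-onset suffix is /f/; onset = /f/, preceding coda = /pr/.
/e…o/ gap (V3→V4): cluster /wl/ — the longest permitted-onset suffix is /l/; onset = /l/, preceding coda = /w/.
/o…a/ gap (V4→V5): cluster /dl/ — /dl/ is itself a permitted onset, so the whole cluster goes right; preceding coda = ∅.
/a…a/ gap (V5→V6): /wtpw/ splits as /wt/ + /pw/ (/pw/ is the longest suffix that is a licit onset).
So the parse is to.topr.few.lo.dlawt.pwatd.
The second /l/ is in the onset of syllable 5 (/dlawt/).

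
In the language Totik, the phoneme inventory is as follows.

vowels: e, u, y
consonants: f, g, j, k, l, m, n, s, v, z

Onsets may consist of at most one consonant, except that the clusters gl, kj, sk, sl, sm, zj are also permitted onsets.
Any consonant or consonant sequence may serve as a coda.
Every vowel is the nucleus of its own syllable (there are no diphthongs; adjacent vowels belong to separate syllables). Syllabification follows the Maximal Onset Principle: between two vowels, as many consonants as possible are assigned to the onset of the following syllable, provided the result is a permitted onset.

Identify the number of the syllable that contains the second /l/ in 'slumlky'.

Vowels present: u, y; each is a nucleus, giving 2 syllables.
/u…y/ gap (V1→V2): /mlk/; trying suffixes from longest down, /k/ is the first permitted one, so coda /ml/ | onset /k/.
So the parse is sluml.ky.
The second /l/ is in the coda of syllable 1 (/sluml/).

1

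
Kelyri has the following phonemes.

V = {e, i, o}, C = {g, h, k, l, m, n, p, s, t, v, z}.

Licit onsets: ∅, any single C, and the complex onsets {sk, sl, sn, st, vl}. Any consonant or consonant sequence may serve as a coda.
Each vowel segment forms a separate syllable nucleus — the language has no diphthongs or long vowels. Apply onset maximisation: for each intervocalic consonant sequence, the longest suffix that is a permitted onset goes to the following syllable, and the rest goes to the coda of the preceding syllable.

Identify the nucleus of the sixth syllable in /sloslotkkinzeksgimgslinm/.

The vowels are o, o, i, e, i, i — 6 nuclei, so 6 syllables.
The sixth nucleus (vowel 6 from the left) is /i/.

i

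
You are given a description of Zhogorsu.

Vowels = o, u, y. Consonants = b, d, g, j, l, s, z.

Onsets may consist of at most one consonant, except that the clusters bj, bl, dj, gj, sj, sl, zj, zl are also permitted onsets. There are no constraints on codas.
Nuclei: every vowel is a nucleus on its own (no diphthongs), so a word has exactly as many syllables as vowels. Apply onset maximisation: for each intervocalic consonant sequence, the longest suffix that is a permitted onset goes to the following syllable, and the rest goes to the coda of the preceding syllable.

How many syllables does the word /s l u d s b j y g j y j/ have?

3

The vowels are u, y, y — 3 nuclei, so 3 syllables.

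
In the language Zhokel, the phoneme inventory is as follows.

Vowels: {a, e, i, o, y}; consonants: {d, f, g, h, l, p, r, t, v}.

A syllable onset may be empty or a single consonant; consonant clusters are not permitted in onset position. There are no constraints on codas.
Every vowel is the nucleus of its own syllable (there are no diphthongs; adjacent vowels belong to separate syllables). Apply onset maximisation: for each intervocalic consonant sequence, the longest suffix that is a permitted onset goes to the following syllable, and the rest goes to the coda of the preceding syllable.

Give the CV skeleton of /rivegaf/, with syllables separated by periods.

CV.CV.CVC

Nuclei (vowels): i, e, a → 3 syllables.
/i…e/ gap (V1→V2): /v/ → onset of the next syllable (single consonants are always licit onsets).
/e…a/ gap (V2→V3): /g/ is a single consonant, so it becomes the next onset.
Result: ri.ve.gaf.
Mapping each syllable to C/V: /ri/ → CV, /ve/ → CV, /gaf/ → CVC.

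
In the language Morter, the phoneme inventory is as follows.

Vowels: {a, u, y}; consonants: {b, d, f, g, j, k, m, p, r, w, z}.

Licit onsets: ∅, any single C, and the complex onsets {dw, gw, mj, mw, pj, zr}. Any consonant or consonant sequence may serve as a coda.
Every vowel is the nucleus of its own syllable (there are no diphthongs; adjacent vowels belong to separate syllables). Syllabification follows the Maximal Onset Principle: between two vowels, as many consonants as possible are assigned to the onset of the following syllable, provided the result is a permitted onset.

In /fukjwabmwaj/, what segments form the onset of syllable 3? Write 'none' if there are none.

Nuclei (vowels): u, a, a → 3 syllables.
V1 /u/ – V2 /a/: cluster /kjw/ — the longest permitted-onset suffix is /w/; onset = /w/, preceding coda = /kj/.
V2 /a/ – V3 /a/: /bmw/ — longest licit onset from the right is /mw/, leaving /b/ as coda.
So the parse is fukj.wab.mwaj.
Syllable 3 is /mwaj/: onset /mw/, nucleus /a/, coda /j/.

mw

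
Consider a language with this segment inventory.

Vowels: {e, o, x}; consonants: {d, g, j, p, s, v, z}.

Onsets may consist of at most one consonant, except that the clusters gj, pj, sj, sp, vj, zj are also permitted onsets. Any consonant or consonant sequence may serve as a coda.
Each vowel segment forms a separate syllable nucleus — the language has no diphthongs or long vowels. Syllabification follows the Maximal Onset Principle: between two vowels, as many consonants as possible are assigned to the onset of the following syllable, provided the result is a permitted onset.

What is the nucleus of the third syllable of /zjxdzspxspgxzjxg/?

x

Vowels present: x, x, x, x; each is a nucleus, giving 4 syllables.
The third nucleus (vowel 3 from the left) is /x/.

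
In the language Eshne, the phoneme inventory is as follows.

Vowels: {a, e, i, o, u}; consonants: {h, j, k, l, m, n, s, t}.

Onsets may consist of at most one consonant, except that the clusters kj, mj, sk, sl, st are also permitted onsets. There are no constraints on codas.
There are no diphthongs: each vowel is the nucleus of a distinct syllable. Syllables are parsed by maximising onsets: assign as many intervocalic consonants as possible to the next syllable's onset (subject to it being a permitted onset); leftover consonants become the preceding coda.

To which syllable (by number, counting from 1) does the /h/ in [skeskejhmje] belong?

2

Vowels present: e, e, e; each is a nucleus, giving 3 syllables.
/e…e/ gap (V1→V2): /sk/ is a licit onset in full, so it all attaches to the next syllable.
/e…e/ gap (V2→V3): /jhmj/; trying suffixes from longest down, /mj/ is the first permitted one, so coda /jh/ | onset /mj/.
So the parse is ske.skejh.mje.
The /h/ is in the coda of syllable 2 (/skejh/).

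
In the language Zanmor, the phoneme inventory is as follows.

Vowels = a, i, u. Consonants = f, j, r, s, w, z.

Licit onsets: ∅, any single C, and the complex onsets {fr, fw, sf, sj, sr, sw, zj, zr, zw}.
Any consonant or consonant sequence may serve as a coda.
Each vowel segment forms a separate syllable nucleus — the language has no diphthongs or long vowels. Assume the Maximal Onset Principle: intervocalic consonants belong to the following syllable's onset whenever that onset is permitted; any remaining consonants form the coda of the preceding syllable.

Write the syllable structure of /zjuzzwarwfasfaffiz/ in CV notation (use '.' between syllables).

Nuclei (vowels): u, a, a, a, i → 5 syllables.
Between /u/ (V1) and /a/ (V2): cluster /zzw/ — the longest permitted-onset suffix is /zw/; onset = /zw/, preceding coda = /z/.
Between /a/ (V2) and /a/ (V3): /rwf/; trying suffixes from longest down, /f/ is the first permitted one, so coda /rw/ | onset /f/.
Between /a/ (V3) and /a/ (V4): /sf/ — entire cluster is a permitted onset → onset /sf/, coda ∅.
Between /a/ (V4) and /i/ (V5): cluster /ff/ — the longest permitted-onset suffix is /f/; onset = /f/, preceding coda = /f/.
Result: zjuz.zwarw.fa.sfaf.fiz.
Mapping each syllable to C/V: /zjuz/ → CCVC, /zwarw/ → CCVCC, /fa/ → CV, /sfaf/ → CCVC, /fiz/ → CVC.

CCVC.CCVCC.CV.CCVC.CVC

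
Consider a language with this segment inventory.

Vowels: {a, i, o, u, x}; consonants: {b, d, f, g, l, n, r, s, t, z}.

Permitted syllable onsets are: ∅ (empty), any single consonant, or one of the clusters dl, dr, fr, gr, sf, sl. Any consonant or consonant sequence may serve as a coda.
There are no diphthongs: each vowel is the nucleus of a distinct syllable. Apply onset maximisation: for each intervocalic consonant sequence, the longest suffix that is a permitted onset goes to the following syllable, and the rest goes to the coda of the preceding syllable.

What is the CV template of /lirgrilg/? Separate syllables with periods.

CVC.CCVCC

Nuclei (vowels): i, i → 2 syllables.
σ1/σ2 boundary: /rgr/ — longest licit onset from the right is /gr/, leaving /r/ as coda.
Syllabification: lir.grilg.
Mapping each syllable to C/V: /lir/ → CVC, /grilg/ → CCVCC.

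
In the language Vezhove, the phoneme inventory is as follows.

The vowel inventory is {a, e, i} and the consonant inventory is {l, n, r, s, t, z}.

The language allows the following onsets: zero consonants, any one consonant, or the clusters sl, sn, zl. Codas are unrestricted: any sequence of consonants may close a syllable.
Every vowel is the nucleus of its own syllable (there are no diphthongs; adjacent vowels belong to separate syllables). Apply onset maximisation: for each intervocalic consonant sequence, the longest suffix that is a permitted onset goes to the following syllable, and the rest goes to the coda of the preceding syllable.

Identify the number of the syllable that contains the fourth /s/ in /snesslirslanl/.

Vowels present: e, i, a; each is a nucleus, giving 3 syllables.
Between /e/ (V1) and /i/ (V2): /ssl/; trying suffixes from longest down, /sl/ is the first permitted one, so coda /s/ | onset /sl/.
Between /i/ (V2) and /a/ (V3): /rsl/ — longest licit onset from the right is /sl/, leaving /r/ as coda.
Syllabification: snes.slir.slanl.
The fourth /s/ is in the onset of syllable 3 (/slanl/).

3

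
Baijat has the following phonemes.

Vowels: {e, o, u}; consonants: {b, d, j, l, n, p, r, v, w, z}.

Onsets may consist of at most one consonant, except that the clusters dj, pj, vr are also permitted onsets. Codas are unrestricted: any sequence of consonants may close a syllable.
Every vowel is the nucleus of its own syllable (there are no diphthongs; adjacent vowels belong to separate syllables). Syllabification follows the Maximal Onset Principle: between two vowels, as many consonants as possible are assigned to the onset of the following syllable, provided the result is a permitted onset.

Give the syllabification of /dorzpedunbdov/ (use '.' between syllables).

dorz.pe.dunb.dov

Nuclei (vowels): o, e, u, o → 4 syllables.
/o…e/ gap (V1→V2): /rzp/; trying suffixes from longest down, /p/ is the first permitted one, so coda /rz/ | onset /p/.
/e…u/ gap (V2→V3): just /d/ — single C goes to the following onset.
/u…o/ gap (V3→V4): /nbd/; trying suffixes from longest down, /d/ is the first permitted one, so coda /nb/ | onset /d/.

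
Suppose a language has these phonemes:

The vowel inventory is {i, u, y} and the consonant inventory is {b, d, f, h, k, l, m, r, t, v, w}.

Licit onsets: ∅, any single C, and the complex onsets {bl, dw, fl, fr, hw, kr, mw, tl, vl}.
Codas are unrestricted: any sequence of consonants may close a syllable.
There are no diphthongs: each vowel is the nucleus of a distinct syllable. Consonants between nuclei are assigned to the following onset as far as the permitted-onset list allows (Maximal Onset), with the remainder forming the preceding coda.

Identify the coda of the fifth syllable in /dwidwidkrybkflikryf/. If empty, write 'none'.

f

Nuclei (vowels): i, i, y, i, y → 5 syllables.
Between /i/ (V1) and /i/ (V2): /dw/ — entire cluster is a permitted onset → onset /dw/, coda ∅.
Between /i/ (V2) and /y/ (V3): /dkr/ splits as /d/ + /kr/ (/kr/ is the longest suffix that is a licit onset).
Between /y/ (V3) and /i/ (V4): /bkfl/; trying suffixes from longest down, /fl/ is the first permitted one, so coda /bk/ | onset /fl/.
Between /i/ (V4) and /y/ (V5): /kr/ is a licit onset in full, so it all attaches to the next syllable.
Syllabification: dwi.dwid.krybk.fli.kryf.
Syllable 5 is /kryf/: onset /kr/, nucleus /y/, coda /f/.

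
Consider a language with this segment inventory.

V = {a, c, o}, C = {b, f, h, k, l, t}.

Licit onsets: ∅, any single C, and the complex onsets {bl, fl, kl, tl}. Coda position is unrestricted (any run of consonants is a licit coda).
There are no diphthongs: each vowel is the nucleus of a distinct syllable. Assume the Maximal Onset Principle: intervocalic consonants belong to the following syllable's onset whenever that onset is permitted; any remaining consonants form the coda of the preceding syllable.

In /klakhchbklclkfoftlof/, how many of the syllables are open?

0

Vowels present: a, c, c, o, o; each is a nucleus, giving 5 syllables.
σ1/σ2 boundary: /kh/ splits as /k/ + /h/ (/h/ is the longest suffix that is a licit onset).
σ2/σ3 boundary: cluster /hbkl/ — the longest permitted-onset suffix is /kl/; onset = /kl/, preceding coda = /hb/.
σ3/σ4 boundary: cluster /lkf/ — the longest permitted-onset suffix is /f/; onset = /f/, preceding coda = /lk/.
σ4/σ5 boundary: /ftl/ — longest licit onset from the right is /tl/, leaving /f/ as coda.
Syllabification: klak.hchb.klclk.fof.tlof.
Classifying each syllable: /klak/ (closed), /hchb/ (closed), /klclk/ (closed), /fof/ (closed), /tlof/ (closed).
Open syllables: 0.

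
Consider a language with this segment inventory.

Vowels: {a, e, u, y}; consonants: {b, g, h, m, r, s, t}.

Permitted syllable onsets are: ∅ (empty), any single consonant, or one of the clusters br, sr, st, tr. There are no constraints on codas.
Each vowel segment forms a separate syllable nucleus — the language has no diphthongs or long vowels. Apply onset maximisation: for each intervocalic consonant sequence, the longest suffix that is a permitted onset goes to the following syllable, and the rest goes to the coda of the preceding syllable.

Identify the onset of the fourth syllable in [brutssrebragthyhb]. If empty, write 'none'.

Nuclei (vowels): u, e, a, y → 4 syllables.
V1 /u/ – V2 /e/: /tssr/ splits as /ts/ + /sr/ (/sr/ is the longest suffix that is a licit onset).
V2 /e/ – V3 /a/: /br/ — entire cluster is a permitted onset → onset /br/, coda ∅.
V3 /a/ – V4 /y/: cluster /gth/ — the longest permitted-onset suffix is /h/; onset = /h/, preceding coda = /gt/.
Syllabification: bruts.sre.bragt.hyhb.
Syllable 4 is /hyhb/: onset /h/, nucleus /y/, coda /hb/.

h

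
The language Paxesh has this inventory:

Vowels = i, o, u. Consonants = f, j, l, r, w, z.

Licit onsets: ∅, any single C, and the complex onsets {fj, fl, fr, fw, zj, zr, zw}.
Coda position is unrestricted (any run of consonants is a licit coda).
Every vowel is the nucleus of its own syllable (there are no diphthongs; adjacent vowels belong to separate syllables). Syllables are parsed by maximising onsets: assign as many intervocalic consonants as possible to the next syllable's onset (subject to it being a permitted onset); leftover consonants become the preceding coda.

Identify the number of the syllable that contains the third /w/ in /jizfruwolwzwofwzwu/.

Nuclei (vowels): i, u, o, o, u → 5 syllables.
/i…u/ gap (V1→V2): /zfr/ — longest licit onset from the right is /fr/, leaving /z/ as coda.
/u…o/ gap (V2→V3): /w/ is a single consonant, so it becomes the next onset.
/o…o/ gap (V3→V4): /lwzw/ splits as /lw/ + /zw/ (/zw/ is the longest suffix that is a licit onset).
/o…u/ gap (V4→V5): cluster /fwzw/ — the longest permitted-onset suffix is /zw/; onset = /zw/, preceding coda = /fw/.
So the parse is jiz.fru.wolw.zwofw.zwu.
The third /w/ is in the onset of syllable 4 (/zwofw/).

4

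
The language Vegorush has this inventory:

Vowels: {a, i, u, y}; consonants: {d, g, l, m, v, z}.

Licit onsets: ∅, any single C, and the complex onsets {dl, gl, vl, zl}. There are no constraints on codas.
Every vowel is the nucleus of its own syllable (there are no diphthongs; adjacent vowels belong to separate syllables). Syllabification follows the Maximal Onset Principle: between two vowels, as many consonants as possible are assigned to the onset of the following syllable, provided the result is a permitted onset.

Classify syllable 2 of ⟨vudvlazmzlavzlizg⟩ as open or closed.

The vowels are u, a, a, i — 4 nuclei, so 4 syllables.
σ1/σ2 boundary: /dvl/ splits as /d/ + /vl/ (/vl/ is the longest suffix that is a licit onset).
σ2/σ3 boundary: /zmzl/; trying suffixes from longest down, /zl/ is the first permitted one, so coda /zm/ | onset /zl/.
σ3/σ4 boundary: /vzl/; trying suffixes from longest down, /zl/ is the first permitted one, so coda /v/ | onset /zl/.
Syllabification: vud.vlazm.zlav.zlizg.
Syllable 2 is /vlazm/ with coda /zm/, so it is closed.

closed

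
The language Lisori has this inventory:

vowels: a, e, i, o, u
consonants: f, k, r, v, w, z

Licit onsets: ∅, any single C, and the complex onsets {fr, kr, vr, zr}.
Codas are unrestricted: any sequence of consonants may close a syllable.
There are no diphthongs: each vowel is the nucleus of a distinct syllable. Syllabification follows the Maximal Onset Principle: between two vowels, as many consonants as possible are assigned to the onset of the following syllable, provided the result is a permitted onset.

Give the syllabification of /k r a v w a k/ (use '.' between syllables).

krav.wak

Nuclei (vowels): a, a → 2 syllables.
Between /a/ (V1) and /a/ (V2): /vw/; trying suffixes from longest down, /w/ is the first permitted one, so coda /v/ | onset /w/.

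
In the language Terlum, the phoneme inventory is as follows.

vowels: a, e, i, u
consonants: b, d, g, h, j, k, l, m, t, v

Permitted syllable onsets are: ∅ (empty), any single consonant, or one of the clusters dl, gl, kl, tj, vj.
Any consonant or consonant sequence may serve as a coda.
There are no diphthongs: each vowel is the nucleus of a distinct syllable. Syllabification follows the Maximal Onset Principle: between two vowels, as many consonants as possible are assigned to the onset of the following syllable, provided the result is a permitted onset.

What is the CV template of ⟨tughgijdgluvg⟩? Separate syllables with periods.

Nuclei (vowels): u, i, u → 3 syllables.
V1 /u/ – V2 /i/: /ghg/ splits as /gh/ + /g/ (/g/ is the longest suffix that is a licit onset).
V2 /i/ – V3 /u/: cluster /jdgl/ — the longest permitted-onset suffix is /gl/; onset = /gl/, preceding coda = /jd/.
Result: tugh.gijd.gluvg.
Mapping each syllable to C/V: /tugh/ → CVCC, /gijd/ → CVCC, /gluvg/ → CCVCC.

CVCC.CVCC.CCVCC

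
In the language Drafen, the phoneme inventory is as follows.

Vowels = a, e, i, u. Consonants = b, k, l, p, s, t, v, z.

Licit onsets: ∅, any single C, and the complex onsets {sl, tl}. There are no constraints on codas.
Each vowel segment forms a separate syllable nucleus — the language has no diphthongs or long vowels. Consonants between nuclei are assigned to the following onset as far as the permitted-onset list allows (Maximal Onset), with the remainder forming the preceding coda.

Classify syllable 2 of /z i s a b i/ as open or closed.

open

Vowels present: i, a, i; each is a nucleus, giving 3 syllables.
Between /i/ (V1) and /a/ (V2): just /s/ — single C goes to the following onset.
Between /a/ (V2) and /i/ (V3): /b/ is a single consonant, so it becomes the next onset.
So the parse is zi.sa.bi.
Syllable 2 is /sa/; it ends in its nucleus with no coda, so it is open.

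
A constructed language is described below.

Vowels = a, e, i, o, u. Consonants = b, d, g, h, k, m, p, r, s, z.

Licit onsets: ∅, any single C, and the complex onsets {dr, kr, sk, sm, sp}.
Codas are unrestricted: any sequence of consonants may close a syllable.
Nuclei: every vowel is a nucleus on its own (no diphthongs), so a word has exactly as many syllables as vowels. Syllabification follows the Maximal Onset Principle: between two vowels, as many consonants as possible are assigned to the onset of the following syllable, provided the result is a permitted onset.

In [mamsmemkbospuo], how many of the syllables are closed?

2

The vowels are a, e, o, u, o — 5 nuclei, so 5 syllables.
/a…e/ gap (V1→V2): /msm/ splits as /m/ + /sm/ (/sm/ is the longest suffix that is a licit onset).
/e…o/ gap (V2→V3): cluster /mkb/ — the longest permitted-onset suffix is /b/; onset = /b/, preceding coda = /mk/.
/o…u/ gap (V3→V4): /sp/ is a licit onset in full, so it all attaches to the next syllable.
/u…o/ gap (V4→V5): nothing intervenes; syllable break is V.V.
So the parse is mam.smemk.bo.spu.o.
Classifying each syllable: /mam/ (closed), /smemk/ (closed), /bo/ (open), /spu/ (open), /o/ (open).
Closed syllables: 2.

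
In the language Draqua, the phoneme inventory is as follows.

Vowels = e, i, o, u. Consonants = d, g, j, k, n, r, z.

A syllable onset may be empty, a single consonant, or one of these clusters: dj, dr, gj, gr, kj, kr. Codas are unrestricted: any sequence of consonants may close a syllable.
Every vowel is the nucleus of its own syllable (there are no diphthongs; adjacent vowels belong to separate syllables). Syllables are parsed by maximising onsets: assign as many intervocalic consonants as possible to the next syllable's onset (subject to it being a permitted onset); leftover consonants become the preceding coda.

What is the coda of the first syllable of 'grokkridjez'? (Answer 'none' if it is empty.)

Nuclei (vowels): o, i, e → 3 syllables.
Between /o/ (V1) and /i/ (V2): /kkr/ — longest licit onset from the right is /kr/, leaving /k/ as coda.
Between /i/ (V2) and /e/ (V3): cluster /dj/ — /dj/ is itself a permitted onset, so the whole cluster goes right; preceding coda = ∅.
Result: grok.kri.djez.
Syllable 1 is /grok/: onset /gr/, nucleus /o/, coda /k/.

k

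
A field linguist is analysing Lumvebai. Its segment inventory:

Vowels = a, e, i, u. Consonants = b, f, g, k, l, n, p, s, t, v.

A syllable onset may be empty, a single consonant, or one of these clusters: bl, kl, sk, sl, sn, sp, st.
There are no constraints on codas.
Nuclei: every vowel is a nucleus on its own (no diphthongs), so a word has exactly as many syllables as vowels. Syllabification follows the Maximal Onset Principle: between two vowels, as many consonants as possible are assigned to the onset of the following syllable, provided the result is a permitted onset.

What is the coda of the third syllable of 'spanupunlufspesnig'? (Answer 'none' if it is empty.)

n

The vowels are a, u, u, u, e, i — 6 nuclei, so 6 syllables.
Between /a/ (V1) and /u/ (V2): /n/ → onset of the next syllable (single consonants are always licit onsets).
Between /u/ (V2) and /u/ (V3): /p/ → onset of the next syllable (single consonants are always licit onsets).
Between /u/ (V3) and /u/ (V4): /nl/; trying suffixes from longest down, /l/ is the first permitted one, so coda /n/ | onset /l/.
Between /u/ (V4) and /e/ (V5): /fsp/; trying suffixes from longest down, /sp/ is the first permitted one, so coda /f/ | onset /sp/.
Between /e/ (V5) and /i/ (V6): cluster /sn/ — /sn/ is itself a permitted onset, so the whole cluster goes right; preceding coda = ∅.
So the parse is spa.nu.pun.luf.spe.snig.
Syllable 3 is /pun/: onset /p/, nucleus /u/, coda /n/.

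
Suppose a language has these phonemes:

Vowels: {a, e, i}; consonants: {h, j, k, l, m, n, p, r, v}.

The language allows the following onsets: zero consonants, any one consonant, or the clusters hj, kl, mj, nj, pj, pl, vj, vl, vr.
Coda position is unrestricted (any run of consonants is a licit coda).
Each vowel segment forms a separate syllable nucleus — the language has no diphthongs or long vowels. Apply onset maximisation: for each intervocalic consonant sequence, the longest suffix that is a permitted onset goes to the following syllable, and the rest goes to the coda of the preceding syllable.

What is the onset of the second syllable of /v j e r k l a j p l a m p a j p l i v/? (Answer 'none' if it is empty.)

kl

The vowels are e, a, a, a, i — 5 nuclei, so 5 syllables.
V1 /e/ – V2 /a/: /rkl/ splits as /r/ + /kl/ (/kl/ is the longest suffix that is a licit onset).
V2 /a/ – V3 /a/: /jpl/; trying suffixes from longest down, /pl/ is the first permitted one, so coda /j/ | onset /pl/.
V3 /a/ – V4 /a/: cluster /mp/ — the longest permitted-onset suffix is /p/; onset = /p/, preceding coda = /m/.
V4 /a/ – V5 /i/: /jpl/ — longest licit onset from the right is /pl/, leaving /j/ as coda.
Putting it together: vjer.klaj.plam.paj.pliv.
Syllable 2 is /klaj/: onset /kl/, nucleus /a/, coda /j/.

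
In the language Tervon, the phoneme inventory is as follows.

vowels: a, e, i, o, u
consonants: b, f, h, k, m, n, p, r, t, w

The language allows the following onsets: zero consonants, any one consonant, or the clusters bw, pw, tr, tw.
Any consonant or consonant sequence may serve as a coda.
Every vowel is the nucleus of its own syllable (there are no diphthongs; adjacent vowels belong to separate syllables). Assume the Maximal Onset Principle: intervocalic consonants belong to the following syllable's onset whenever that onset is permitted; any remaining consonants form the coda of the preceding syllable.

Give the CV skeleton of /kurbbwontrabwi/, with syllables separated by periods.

CVCC.CCVC.CCV.CCV

The vowels are u, o, a, i — 4 nuclei, so 4 syllables.
/u…o/ gap (V1→V2): /rbbw/ — longest licit onset from the right is /bw/, leaving /rb/ as coda.
/o…a/ gap (V2→V3): /ntr/ splits as /n/ + /tr/ (/tr/ is the longest suffix that is a licit onset).
/a…i/ gap (V3→V4): /bw/ is a licit onset in full, so it all attaches to the next syllable.
So the parse is kurb.bwon.tra.bwi.
Mapping each syllable to C/V: /kurb/ → CVCC, /bwon/ → CCVC, /tra/ → CCV, /bwi/ → CCV.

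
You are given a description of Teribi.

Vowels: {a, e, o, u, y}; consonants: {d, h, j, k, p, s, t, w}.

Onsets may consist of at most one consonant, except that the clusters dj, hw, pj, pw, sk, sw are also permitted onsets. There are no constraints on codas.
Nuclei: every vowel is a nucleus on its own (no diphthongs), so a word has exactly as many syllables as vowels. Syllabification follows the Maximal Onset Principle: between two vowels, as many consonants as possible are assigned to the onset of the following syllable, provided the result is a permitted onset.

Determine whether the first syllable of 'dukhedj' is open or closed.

Vowels present: u, e; each is a nucleus, giving 2 syllables.
σ1/σ2 boundary: /kh/ — longest licit onset from the right is /h/, leaving /k/ as coda.
So the parse is duk.hedj.
Syllable 1 is /duk/ with coda /k/, so it is closed.

closed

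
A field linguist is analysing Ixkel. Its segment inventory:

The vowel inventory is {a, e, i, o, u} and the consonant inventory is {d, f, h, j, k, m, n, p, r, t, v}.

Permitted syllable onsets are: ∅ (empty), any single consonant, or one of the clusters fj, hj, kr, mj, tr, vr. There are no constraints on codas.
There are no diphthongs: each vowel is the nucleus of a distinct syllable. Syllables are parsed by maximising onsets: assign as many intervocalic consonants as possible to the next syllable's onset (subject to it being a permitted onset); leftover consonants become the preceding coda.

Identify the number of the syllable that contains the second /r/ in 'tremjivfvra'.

Nuclei (vowels): e, i, a → 3 syllables.
V1 /e/ – V2 /i/: cluster /mj/ — /mj/ is itself a permitted onset, so the whole cluster goes right; preceding coda = ∅.
V2 /i/ – V3 /a/: cluster /vfvr/ — the longest permitted-onset suffix is /vr/; onset = /vr/, preceding coda = /vf/.
So the parse is tre.mjivf.vra.
The second /r/ is in the onset of syllable 3 (/vra/).

3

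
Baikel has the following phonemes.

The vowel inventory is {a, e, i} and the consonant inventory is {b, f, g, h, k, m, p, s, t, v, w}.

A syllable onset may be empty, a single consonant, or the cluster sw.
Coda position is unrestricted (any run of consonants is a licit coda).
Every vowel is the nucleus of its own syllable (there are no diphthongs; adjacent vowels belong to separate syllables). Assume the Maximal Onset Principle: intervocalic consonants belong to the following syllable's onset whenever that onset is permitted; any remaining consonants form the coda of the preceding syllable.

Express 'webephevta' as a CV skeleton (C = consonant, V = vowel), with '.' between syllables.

CV.CVC.CVC.CV

Vowels present: e, e, e, a; each is a nucleus, giving 4 syllables.
σ1/σ2 boundary: /b/ → onset of the next syllable (single consonants are always licit onsets).
σ2/σ3 boundary: /ph/ — longest licit onset from the right is /h/, leaving /p/ as coda.
σ3/σ4 boundary: /vt/; trying suffixes from longest down, /t/ is the first permitted one, so coda /v/ | onset /t/.
Result: we.bep.hev.ta.
Mapping each syllable to C/V: /we/ → CV, /bep/ → CVC, /hev/ → CVC, /ta/ → CV.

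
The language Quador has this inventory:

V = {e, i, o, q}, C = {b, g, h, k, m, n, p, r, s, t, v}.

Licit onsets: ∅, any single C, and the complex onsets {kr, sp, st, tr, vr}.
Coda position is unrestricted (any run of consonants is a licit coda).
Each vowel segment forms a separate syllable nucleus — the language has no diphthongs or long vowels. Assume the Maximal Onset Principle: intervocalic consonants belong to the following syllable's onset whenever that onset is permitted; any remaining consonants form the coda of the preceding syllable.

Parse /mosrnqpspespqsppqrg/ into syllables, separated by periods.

mosr.nqp.spe.spqsp.pqrg

Vowels present: o, q, e, q, q; each is a nucleus, giving 5 syllables.
V1 /o/ – V2 /q/: /srn/ — longest licit onset from the right is /n/, leaving /sr/ as coda.
V2 /q/ – V3 /e/: /psp/ splits as /p/ + /sp/ (/sp/ is the longest suffix that is a licit onset).
V3 /e/ – V4 /q/: cluster /sp/ — /sp/ is itself a permitted onset, so the whole cluster goes right; preceding coda = ∅.
V4 /q/ – V5 /q/: /spp/ — longest licit onset from the right is /p/, leaving /sp/ as coda.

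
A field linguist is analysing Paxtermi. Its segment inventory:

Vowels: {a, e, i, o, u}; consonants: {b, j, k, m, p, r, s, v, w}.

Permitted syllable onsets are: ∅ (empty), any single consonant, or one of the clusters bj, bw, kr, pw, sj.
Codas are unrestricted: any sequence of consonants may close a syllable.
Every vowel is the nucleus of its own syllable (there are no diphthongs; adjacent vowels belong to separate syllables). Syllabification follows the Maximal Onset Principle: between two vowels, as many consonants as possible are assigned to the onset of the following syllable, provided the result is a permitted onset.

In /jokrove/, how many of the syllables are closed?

Vowels present: o, o, e; each is a nucleus, giving 3 syllables.
/o…o/ gap (V1→V2): /kr/ is a licit onset in full, so it all attaches to the next syllable.
/o…e/ gap (V2→V3): just /v/ — single C goes to the following onset.
So the parse is jo.kro.ve.
Classifying each syllable: /jo/ (open), /kro/ (open), /ve/ (open).
Closed syllables: 0.

0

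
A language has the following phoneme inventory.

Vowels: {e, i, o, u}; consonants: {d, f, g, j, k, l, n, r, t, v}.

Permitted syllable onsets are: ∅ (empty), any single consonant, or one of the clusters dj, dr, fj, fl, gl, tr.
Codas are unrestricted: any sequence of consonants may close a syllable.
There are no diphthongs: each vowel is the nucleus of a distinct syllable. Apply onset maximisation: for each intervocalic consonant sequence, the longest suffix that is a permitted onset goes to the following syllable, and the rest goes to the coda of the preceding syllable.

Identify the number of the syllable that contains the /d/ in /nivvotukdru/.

4

Vowels present: i, o, u, u; each is a nucleus, giving 4 syllables.
Between /i/ (V1) and /o/ (V2): /vv/ — longest licit onset from the right is /v/, leaving /v/ as coda.
Between /o/ (V2) and /u/ (V3): /t/ is a single consonant, so it becomes the next onset.
Between /u/ (V3) and /u/ (V4): /kdr/ — longest licit onset from the right is /dr/, leaving /k/ as coda.
Result: niv.vo.tuk.dru.
The /d/ is in the onset of syllable 4 (/dru/).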